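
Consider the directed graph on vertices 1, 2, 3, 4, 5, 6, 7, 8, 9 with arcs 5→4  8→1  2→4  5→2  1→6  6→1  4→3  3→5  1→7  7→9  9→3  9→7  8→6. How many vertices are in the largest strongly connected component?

{2, 3, 4, 5} are all mutually reachable — one SCC of size 4.
{1, 6} are all mutually reachable — one SCC of size 2.
{7, 9} are all mutually reachable — one SCC of size 2.
{8} is an SCC by itself.
The largest has 4 vertices.

4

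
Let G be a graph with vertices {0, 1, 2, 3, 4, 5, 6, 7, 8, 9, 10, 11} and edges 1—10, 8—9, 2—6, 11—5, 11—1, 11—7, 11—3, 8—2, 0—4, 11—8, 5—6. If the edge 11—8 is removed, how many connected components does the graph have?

2

11 and 8 are still connected via 11-5-6-2-8, so the component count stays at 2.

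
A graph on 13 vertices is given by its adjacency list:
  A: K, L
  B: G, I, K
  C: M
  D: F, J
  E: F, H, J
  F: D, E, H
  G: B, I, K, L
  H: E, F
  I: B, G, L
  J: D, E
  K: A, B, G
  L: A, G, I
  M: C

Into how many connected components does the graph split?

3

Starting from C we can reach C, M. That is one component of size 2.
Starting from D we can reach D, E, F, H, J. That is one component of size 5.
Starting from A we can reach A, B, G, I, K, L. That is one component of size 6.
Total: 3 components.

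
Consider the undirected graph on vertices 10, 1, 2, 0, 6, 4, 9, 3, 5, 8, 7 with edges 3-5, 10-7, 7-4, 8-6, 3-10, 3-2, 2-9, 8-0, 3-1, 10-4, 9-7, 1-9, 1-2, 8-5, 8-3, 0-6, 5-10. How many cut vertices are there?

Removing 8 increases the component count from 1 to 2, so 8 is a cut vertex.
By contrast removing 4 leaves 1 component; it is not a cut vertex. No other vertex is a cut vertex either.

1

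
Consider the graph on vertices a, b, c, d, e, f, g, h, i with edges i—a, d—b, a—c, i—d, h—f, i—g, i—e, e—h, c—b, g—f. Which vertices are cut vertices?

i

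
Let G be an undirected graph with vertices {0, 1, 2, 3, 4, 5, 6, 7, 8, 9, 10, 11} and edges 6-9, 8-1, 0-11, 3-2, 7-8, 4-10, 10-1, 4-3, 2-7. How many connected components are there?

5 is isolated — a component by itself.
Starting from 6 we can reach 6, 9. That is one component of size 2.
Starting from 0 we can reach 0, 11. That is one component of size 2.
Starting from 1 we can reach 1, 2, 3, 4, 7, 8, 10. That is one component of size 7.
Total: 4 components.

4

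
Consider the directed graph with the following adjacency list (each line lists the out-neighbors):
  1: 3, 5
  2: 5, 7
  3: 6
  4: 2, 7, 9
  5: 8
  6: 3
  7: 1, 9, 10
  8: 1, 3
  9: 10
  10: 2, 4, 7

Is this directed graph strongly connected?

There is no directed path from 8 to 2, so the graph is not strongly connected.

No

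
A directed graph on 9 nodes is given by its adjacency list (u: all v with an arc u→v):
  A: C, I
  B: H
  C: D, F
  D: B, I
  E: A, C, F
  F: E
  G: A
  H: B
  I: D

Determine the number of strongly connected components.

4

{A, C, E, F} are all mutually reachable — one SCC of size 4.
{B, H} are all mutually reachable — one SCC of size 2.
{D, I} are all mutually reachable — one SCC of size 2.
{G} is an SCC by itself.
That gives 4 strongly connected components.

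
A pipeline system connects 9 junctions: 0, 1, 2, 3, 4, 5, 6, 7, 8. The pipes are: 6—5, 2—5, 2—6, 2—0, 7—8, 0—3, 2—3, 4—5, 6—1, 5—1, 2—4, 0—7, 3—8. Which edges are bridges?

The edges on the cycle 2-4-5-2 are not bridges since each lies on that cycle.
Every edge lies on some cycle, so there are no bridges.

none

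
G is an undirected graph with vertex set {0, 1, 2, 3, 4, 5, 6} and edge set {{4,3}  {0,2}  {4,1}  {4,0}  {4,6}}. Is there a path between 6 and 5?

The component containing 6 is {0, 1, 2, 3, 4, 6}, and 5 is not in it.

No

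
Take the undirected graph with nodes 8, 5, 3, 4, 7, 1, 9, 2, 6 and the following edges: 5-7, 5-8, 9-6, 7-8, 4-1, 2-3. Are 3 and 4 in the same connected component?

No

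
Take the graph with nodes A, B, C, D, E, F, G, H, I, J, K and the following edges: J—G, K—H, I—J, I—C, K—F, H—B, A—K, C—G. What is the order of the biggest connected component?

5

D is isolated — a component by itself.
E is isolated — a component by itself.
Starting from C we can reach C, G, I, J. That is one component of size 4.
Starting from A we can reach A, B, F, H, K. That is one component of size 5.
The largest has 5 vertices.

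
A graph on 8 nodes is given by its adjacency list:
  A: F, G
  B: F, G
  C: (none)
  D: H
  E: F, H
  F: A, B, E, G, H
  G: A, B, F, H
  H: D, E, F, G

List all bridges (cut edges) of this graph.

D-H

The edges on the cycle H-F-E-H are not bridges since each lies on that cycle.
But removing H-D disconnects H from D — this is a bridge.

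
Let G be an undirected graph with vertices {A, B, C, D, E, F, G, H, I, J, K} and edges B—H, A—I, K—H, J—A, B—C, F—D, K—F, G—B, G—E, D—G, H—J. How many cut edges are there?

5

The edges on the cycle K-F-D-G-B-H-K are not bridges since each lies on that cycle.
But removing C—B disconnects C from B; removing A—I disconnects A from I; removing G—E disconnects G from E; removing A—J disconnects A from J — these are bridges.
In total 5 edges are bridges.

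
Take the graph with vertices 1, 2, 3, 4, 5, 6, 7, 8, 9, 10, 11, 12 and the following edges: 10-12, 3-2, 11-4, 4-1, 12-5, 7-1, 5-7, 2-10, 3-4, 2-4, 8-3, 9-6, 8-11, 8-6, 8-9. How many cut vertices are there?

1

Removing 8 increases the component count from 1 to 2, so 8 is a cut vertex.
By contrast removing 10 leaves 1 component; it is not a cut vertex. No other vertex is a cut vertex either.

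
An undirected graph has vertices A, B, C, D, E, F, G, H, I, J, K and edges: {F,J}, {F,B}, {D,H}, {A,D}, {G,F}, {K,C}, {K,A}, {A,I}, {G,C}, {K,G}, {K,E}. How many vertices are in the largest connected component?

11

Starting from A we can reach A, B, C, D, E, F, G, H, I, J, K. That is one component of size 11.
The largest has 11 vertices.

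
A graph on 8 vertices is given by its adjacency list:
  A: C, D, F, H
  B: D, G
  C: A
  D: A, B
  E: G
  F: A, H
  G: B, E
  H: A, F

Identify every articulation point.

A, B, D, G

Removing A increases the component count from 1 to 3, so A is a cut vertex.
Removing B increases the component count from 1 to 2, so B is a cut vertex.
Removing D increases the component count from 1 to 2, so D is a cut vertex.
Likewise G is a cut vertex.
By contrast removing H leaves 1 component; it is not a cut vertex. No other vertex is a cut vertex either.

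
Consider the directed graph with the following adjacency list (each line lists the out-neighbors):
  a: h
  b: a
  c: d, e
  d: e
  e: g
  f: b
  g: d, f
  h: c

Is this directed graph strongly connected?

Yes

From f we can reach every vertex (a, b, c, d, e, f, g, h), and every vertex can reach f (a, b, c, d, e, f, g, h). So the whole graph is one strongly connected component.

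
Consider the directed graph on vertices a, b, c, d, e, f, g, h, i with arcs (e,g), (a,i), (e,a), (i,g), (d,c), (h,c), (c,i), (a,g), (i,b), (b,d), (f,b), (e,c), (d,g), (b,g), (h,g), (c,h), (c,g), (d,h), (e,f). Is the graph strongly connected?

No

There is no directed path from h to a, so the graph is not strongly connected.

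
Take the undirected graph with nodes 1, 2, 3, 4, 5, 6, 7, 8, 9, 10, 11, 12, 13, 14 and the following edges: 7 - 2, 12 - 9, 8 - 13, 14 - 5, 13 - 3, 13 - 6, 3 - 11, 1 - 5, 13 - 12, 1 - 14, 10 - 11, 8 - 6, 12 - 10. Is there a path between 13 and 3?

Yes

From 13 we can reach 3, 6, 8, 9, 10, 11, 12, 13, which includes 3.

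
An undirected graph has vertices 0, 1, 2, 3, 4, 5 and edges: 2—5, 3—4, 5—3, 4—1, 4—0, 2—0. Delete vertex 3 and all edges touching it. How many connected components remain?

1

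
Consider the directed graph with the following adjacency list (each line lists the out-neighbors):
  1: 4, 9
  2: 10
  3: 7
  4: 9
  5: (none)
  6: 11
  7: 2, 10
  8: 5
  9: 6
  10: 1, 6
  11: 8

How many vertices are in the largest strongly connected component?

1

{8} is an SCC by itself.
{9} is an SCC by itself.
{2} is an SCC by itself.
{3} is an SCC by itself.
{5} is an SCC by itself.
(and 6 more singleton SCCs)
The largest has 1 vertex.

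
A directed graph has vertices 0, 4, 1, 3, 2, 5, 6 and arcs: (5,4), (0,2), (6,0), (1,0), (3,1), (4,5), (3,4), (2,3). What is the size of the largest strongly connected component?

{0, 1, 2, 3} are all mutually reachable — one SCC of size 4.
{4, 5} are all mutually reachable — one SCC of size 2.
{6} is an SCC by itself.
The largest has 4 vertices.

4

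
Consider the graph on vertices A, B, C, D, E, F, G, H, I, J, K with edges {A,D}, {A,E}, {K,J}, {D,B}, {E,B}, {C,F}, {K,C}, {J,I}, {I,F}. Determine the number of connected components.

4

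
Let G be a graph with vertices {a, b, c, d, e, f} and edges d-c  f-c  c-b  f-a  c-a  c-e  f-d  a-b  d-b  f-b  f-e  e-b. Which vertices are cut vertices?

Removing e, for instance, still leaves 1 component. No single vertex removal increases the component count — the graph has no articulation points.

none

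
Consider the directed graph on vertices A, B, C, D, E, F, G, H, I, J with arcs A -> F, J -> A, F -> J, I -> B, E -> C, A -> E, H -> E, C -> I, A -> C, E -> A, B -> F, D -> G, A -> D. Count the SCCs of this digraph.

4

{A, B, C, E, F, I, J} are all mutually reachable — one SCC of size 7.
{H} is an SCC by itself.
{D} is an SCC by itself.
{G} is an SCC by itself.
That gives 4 strongly connected components.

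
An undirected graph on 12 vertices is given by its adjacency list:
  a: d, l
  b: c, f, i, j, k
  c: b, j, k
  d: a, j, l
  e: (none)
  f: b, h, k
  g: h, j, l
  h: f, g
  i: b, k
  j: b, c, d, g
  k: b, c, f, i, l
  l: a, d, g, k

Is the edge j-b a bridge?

After removing j-b, the path j-c-b still connects them, so the edge is not a bridge.

No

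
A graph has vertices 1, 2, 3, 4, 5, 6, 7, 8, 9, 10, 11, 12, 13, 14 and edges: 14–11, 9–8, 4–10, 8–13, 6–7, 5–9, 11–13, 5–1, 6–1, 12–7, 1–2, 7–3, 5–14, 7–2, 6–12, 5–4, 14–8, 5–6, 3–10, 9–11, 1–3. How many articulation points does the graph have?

1

Removing 5 increases the component count from 1 to 2, so 5 is a cut vertex.
By contrast removing 1 leaves 1 component; it is not a cut vertex. No other vertex is a cut vertex either.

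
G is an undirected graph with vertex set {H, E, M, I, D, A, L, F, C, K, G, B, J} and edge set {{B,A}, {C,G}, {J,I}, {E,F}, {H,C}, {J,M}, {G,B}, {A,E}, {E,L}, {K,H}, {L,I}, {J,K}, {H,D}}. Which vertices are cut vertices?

E, H, J

Removing E increases the component count from 1 to 2, so E is a cut vertex.
Removing H increases the component count from 1 to 2, so H is a cut vertex.
Removing J increases the component count from 1 to 2, so J is a cut vertex.
By contrast removing K leaves 1 component; it is not a cut vertex. No other vertex is a cut vertex either.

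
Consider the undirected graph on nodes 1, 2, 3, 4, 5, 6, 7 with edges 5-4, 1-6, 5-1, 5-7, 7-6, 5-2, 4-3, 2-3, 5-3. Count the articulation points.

Removing 5 increases the component count from 1 to 2, so 5 is a cut vertex.
By contrast removing 1 leaves 1 component; it is not a cut vertex. No other vertex is a cut vertex either.

1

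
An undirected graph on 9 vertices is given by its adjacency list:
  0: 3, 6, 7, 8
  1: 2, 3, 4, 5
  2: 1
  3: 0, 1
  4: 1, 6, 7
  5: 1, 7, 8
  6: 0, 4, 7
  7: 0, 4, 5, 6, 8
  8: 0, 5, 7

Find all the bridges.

The edges on the cycle 7-0-8-7 are not bridges since each lies on that cycle.
But removing 2-1 disconnects 2 from 1 — this is a bridge.

1-2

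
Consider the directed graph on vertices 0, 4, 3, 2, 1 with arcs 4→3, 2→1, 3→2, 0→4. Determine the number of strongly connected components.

5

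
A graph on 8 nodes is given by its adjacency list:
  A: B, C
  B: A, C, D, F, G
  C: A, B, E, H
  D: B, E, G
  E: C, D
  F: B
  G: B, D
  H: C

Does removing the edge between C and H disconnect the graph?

Yes

Removing C-H leaves no path between C and H: the component count goes from 1 to 2. So it is a bridge.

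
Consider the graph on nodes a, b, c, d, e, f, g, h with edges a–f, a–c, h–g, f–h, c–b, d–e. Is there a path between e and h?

No

The component containing e is {d, e}, and h is not in it.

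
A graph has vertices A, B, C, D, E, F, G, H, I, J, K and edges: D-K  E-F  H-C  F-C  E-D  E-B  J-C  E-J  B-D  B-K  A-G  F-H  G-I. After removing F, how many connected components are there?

With F gone, the remaining components are: {A, G, I}; {B, C, D, E, H, J, K}.
That is 2 components.

2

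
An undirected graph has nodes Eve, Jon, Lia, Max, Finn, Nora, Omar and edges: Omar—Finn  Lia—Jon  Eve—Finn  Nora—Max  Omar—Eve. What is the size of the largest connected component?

3

Starting from Max we can reach Max, Nora. That is one component of size 2.
Starting from Jon we can reach Jon, Lia. That is one component of size 2.
Starting from Eve we can reach Eve, Finn, Omar. That is one component of size 3.
The largest has 3 vertices.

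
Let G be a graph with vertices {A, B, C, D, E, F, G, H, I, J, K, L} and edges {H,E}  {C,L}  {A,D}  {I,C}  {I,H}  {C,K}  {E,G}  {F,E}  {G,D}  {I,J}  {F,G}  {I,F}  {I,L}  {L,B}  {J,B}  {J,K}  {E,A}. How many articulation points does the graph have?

Removing I increases the component count from 1 to 2, so I is a cut vertex.
By contrast removing G leaves 1 component; it is not a cut vertex. No other vertex is a cut vertex either.

1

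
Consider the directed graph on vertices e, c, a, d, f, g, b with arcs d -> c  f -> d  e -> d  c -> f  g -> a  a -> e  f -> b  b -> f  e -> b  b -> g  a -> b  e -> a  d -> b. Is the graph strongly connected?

Yes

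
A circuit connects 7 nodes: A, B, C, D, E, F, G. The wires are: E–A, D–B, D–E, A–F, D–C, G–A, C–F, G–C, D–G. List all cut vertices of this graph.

Removing D increases the component count from 1 to 2, so D is a cut vertex.
By contrast removing E leaves 1 component; it is not a cut vertex. No other vertex is a cut vertex either.

D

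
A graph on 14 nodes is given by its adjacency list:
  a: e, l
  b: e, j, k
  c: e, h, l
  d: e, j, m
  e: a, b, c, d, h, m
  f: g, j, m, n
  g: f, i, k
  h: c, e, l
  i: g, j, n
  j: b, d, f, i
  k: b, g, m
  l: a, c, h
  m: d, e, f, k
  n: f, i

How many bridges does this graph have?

The edges on the cycle e-a-l-h-e are not bridges since each lies on that cycle.
Every edge lies on some cycle, so there are no bridges.

0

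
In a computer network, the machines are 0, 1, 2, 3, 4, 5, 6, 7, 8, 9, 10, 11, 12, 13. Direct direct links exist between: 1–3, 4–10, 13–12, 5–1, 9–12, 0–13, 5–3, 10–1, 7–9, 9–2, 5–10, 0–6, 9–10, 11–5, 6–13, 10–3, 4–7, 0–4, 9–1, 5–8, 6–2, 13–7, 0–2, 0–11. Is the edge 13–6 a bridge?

After removing 13–6, the path 13-0-6 still connects them, so the edge is not a bridge.

No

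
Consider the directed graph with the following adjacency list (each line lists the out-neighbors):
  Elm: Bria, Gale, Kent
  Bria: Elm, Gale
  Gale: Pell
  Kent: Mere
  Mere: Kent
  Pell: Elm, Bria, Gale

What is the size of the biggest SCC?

{Elm, Bria, Gale, Pell} are all mutually reachable — one SCC of size 4.
{Kent, Mere} are all mutually reachable — one SCC of size 2.
The largest has 4 vertices.

4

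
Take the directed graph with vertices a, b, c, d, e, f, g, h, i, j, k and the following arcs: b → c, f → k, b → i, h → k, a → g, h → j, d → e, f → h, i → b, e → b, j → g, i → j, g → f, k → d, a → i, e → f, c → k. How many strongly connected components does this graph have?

{b, c, d, e, f, g, h, i, j, k} are all mutually reachable — one SCC of size 10.
{a} is an SCC by itself.
That gives 2 strongly connected components.

2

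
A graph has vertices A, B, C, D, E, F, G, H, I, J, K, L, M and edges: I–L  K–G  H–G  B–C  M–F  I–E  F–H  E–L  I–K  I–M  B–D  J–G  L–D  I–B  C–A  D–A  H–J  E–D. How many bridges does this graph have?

0

The edges on the cycle B-C-A-D-B are not bridges since each lies on that cycle.
Every edge lies on some cycle, so there are no bridges.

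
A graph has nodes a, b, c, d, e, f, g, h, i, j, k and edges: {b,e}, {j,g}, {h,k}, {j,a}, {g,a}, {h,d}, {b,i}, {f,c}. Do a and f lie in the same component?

No

The component containing a is {a, g, j}, and f is not in it.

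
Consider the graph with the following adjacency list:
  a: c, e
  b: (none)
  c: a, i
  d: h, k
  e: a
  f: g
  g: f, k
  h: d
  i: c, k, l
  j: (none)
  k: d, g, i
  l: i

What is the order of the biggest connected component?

b is isolated — a component by itself.
j is isolated — a component by itself.
Starting from a we can reach a, c, d, e, f, g, h, i, k, l. That is one component of size 10.
The largest has 10 vertices.

10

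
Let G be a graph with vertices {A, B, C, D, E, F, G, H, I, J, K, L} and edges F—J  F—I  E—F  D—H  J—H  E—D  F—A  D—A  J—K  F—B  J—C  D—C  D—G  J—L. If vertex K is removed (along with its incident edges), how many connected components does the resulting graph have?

1

With K gone, the remaining components are: {A, B, C, D, E, F, G, H, I, J, L}.
That is 1 component.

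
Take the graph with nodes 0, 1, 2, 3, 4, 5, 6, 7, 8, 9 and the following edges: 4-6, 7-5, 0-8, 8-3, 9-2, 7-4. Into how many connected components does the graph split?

4

1 is isolated — a component by itself.
Starting from 2 we can reach 2, 9. That is one component of size 2.
Starting from 0 we can reach 0, 3, 8. That is one component of size 3.
Starting from 4 we can reach 4, 5, 6, 7. That is one component of size 4.
Total: 4 components.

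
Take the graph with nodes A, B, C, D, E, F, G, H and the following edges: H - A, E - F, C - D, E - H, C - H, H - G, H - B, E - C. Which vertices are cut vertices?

Removing C increases the component count from 1 to 2, so C is a cut vertex.
Removing E increases the component count from 1 to 2, so E is a cut vertex.
Removing H increases the component count from 1 to 4, so H is a cut vertex.
By contrast removing F leaves 1 component; it is not a cut vertex. No other vertex is a cut vertex either.

C, E, H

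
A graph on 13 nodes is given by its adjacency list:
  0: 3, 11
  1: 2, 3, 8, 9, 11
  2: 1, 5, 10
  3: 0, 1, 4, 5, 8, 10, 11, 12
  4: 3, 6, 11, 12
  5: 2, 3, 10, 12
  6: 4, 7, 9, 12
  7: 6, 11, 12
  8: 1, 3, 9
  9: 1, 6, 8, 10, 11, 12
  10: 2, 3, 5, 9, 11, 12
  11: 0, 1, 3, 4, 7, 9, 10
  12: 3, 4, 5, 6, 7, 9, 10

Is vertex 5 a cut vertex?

Deleting 5 leaves 1 component (was 1) (its neighbors 2, 3, 10, 12 remain connected to each other), so 5 is not a cut vertex.

No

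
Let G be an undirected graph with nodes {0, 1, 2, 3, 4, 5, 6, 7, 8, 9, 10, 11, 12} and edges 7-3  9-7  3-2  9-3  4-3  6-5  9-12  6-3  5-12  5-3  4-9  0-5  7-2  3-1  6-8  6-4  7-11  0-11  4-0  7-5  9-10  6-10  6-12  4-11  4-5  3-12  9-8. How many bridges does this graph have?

1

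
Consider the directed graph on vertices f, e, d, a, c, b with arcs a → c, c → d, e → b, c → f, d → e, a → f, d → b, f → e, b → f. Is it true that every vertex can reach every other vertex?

There is no directed path from d to a, so the graph is not strongly connected.

No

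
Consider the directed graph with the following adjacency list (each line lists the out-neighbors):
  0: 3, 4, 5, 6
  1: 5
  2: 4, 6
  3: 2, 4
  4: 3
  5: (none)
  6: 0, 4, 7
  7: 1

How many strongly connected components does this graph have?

{0, 2, 3, 4, 6} are all mutually reachable — one SCC of size 5.
{5} is an SCC by itself.
{7} is an SCC by itself.
{1} is an SCC by itself.
That gives 4 strongly connected components.

4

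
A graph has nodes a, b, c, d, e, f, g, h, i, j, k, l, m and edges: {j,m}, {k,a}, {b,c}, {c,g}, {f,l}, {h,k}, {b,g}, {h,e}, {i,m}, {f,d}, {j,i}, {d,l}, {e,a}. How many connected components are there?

Starting from b we can reach b, c, g. That is one component of size 3.
Starting from d we can reach d, f, l. That is one component of size 3.
Starting from i we can reach i, j, m. That is one component of size 3.
Starting from a we can reach a, e, h, k. That is one component of size 4.
Total: 4 components.

4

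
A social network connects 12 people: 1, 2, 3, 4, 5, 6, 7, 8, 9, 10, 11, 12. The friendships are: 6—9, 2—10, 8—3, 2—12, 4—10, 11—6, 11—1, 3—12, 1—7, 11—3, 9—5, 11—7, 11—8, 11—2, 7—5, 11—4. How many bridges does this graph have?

The edges on the cycle 11-6-9-5-7-11 are not bridges since each lies on that cycle.
Every edge lies on some cycle, so there are no bridges.

0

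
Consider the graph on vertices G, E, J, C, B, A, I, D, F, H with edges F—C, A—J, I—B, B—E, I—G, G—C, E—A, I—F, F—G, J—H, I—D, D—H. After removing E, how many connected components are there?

With E gone, the remaining components are: {A, B, C, D, F, G, H, I, J}.
That is 1 component.

1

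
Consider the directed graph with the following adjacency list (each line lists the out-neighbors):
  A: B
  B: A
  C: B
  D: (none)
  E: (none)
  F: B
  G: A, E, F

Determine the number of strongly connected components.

{A, B} are all mutually reachable — one SCC of size 2.
{E} is an SCC by itself.
{C} is an SCC by itself.
{D} is an SCC by itself.
{F} is an SCC by itself.
(and 1 more singleton SCC)
That gives 6 strongly connected components.

6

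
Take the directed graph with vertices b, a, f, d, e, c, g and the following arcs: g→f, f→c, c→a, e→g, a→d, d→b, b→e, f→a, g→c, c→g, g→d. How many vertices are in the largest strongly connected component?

7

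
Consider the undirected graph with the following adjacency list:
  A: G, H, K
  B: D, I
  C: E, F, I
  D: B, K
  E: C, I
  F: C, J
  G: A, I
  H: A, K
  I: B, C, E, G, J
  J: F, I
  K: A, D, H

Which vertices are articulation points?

I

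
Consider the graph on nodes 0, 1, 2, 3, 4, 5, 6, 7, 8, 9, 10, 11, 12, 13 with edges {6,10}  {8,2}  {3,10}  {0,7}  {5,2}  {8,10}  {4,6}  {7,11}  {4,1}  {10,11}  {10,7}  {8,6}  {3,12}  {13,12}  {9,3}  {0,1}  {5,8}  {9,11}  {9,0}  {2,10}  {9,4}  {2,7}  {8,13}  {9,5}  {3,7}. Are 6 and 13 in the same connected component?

From 6 we can reach 0, 1, 2, 3, 4, 5, 6, 7, 8, 9, 10, 11, 12, 13, which includes 13.

Yes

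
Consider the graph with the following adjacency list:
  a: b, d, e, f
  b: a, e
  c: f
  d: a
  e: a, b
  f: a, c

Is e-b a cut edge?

No

After removing e-b, the path e-a-b still connects them, so the edge is not a bridge.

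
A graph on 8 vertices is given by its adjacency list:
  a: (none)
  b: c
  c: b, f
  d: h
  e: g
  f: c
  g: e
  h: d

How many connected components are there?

4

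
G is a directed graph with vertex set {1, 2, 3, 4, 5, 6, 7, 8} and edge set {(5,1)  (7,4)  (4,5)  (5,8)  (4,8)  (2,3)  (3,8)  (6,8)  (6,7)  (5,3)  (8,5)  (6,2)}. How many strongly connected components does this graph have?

6

{3, 5, 8} are all mutually reachable — one SCC of size 3.
{7} is an SCC by itself.
{2} is an SCC by itself.
{6} is an SCC by itself.
{1} is an SCC by itself.
(and 1 more singleton SCC)
That gives 6 strongly connected components.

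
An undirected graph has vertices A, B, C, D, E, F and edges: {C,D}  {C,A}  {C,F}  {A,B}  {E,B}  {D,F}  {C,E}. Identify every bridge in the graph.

none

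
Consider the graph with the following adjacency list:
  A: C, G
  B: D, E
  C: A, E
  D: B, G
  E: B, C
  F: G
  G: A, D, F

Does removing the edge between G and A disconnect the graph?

No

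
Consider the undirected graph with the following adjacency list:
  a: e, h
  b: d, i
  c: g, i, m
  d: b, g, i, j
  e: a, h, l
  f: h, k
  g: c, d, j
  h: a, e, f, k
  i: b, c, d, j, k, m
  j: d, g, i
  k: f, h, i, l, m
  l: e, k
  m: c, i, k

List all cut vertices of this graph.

k

Removing k increases the component count from 1 to 2, so k is a cut vertex.
By contrast removing c leaves 1 component; it is not a cut vertex. No other vertex is a cut vertex either.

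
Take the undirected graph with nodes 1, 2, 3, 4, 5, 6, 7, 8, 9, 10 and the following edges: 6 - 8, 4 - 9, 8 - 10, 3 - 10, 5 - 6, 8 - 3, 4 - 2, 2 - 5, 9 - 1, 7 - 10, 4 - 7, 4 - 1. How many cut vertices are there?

1

Removing 4 increases the component count from 1 to 2, so 4 is a cut vertex.
By contrast removing 3 leaves 1 component; it is not a cut vertex. No other vertex is a cut vertex either.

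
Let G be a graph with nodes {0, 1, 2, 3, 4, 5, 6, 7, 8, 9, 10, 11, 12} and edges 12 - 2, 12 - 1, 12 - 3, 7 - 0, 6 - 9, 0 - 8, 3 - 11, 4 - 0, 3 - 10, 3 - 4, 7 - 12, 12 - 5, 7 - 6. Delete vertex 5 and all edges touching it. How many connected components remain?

With 5 gone, the remaining components are: {0, 1, 2, 3, 4, 6, 7, 8, 9, 10, 11, 12}.
That is 1 component.

1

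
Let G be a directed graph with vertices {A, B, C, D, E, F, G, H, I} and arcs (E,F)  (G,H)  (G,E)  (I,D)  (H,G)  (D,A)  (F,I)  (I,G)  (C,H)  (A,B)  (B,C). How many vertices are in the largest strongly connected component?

9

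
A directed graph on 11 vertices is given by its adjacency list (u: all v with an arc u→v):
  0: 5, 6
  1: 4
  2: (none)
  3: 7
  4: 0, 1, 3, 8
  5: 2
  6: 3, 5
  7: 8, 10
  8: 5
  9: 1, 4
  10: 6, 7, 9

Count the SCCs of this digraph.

4

{0, 1, 3, 4, 6, 7, 9, 10} are all mutually reachable — one SCC of size 8.
{8} is an SCC by itself.
{5} is an SCC by itself.
{2} is an SCC by itself.
That gives 4 strongly connected components.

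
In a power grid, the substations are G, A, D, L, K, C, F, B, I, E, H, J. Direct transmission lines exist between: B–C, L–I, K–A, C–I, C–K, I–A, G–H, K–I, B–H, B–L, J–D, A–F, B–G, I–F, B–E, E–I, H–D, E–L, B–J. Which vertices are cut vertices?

Removing B increases the component count from 1 to 2, so B is a cut vertex.
By contrast removing C leaves 1 component; it is not a cut vertex. No other vertex is a cut vertex either.

B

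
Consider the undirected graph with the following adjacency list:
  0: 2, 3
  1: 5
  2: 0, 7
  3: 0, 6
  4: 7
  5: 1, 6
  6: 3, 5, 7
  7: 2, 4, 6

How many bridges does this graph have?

3

The edges on the cycle 2-7-6-3-0-2 are not bridges since each lies on that cycle.
But removing 6-5 disconnects 6 from 5; removing 5-1 disconnects 5 from 1; removing 7-4 disconnects 7 from 4 — these are bridges.
That makes 3 bridges.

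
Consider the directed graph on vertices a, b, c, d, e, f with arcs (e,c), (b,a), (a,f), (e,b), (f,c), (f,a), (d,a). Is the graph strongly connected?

There is no directed path from a to e, so the graph is not strongly connected.

No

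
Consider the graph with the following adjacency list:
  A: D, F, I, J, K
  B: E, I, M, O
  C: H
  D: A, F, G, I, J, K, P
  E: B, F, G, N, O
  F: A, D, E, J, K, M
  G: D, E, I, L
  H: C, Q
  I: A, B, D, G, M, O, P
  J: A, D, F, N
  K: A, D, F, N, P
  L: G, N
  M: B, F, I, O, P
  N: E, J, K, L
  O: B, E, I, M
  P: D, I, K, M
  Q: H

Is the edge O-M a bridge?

After removing O-M, the path O-I-M still connects them, so the edge is not a bridge.

No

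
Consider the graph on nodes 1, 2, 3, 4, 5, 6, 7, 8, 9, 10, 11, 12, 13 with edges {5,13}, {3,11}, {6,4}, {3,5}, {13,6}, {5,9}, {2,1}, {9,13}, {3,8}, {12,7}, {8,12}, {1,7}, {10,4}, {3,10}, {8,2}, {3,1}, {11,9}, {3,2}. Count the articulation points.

1

Removing 3 increases the component count from 1 to 2, so 3 is a cut vertex.
By contrast removing 13 leaves 1 component; it is not a cut vertex. No other vertex is a cut vertex either.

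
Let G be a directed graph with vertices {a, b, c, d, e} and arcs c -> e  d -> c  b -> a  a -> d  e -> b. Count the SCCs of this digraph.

1

{a, b, c, d, e} are all mutually reachable — one SCC of size 5.
That gives 1 strongly connected component.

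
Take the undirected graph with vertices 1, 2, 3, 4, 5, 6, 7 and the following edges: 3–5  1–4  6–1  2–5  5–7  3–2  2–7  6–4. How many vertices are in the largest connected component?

4

Starting from 1 we can reach 1, 4, 6. That is one component of size 3.
Starting from 2 we can reach 2, 3, 5, 7. That is one component of size 4.
The largest has 4 vertices.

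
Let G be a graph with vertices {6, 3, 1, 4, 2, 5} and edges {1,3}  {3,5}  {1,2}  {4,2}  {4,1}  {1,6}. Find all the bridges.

1-3, 1-6, 3-5

The edges on the cycle 4-1-2-4 are not bridges since each lies on that cycle.
But removing 1 - 6 disconnects 1 from 6; removing 1 - 3 disconnects 1 from 3; removing 3 - 5 disconnects 3 from 5 — these are bridges.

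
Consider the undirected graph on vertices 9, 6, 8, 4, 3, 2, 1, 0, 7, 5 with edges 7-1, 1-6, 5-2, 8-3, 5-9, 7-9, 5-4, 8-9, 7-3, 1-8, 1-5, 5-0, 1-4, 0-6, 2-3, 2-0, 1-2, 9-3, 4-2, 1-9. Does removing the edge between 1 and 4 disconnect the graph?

After removing 1-4, the path 1-5-4 still connects them, so the edge is not a bridge.

No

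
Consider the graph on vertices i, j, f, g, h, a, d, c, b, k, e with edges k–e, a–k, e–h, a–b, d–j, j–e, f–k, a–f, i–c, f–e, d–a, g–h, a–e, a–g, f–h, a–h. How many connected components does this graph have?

2

Starting from c we can reach c, i. That is one component of size 2.
Starting from a we can reach a, b, d, e, f, g, h, j, k. That is one component of size 9.
Total: 2 components.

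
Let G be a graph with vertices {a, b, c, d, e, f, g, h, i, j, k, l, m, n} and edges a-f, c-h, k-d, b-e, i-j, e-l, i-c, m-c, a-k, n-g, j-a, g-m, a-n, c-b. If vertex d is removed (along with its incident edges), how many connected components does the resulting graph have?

1

With d gone, the remaining components are: {a, b, c, e, f, g, h, i, j, k, l, m, n}.
That is 1 component.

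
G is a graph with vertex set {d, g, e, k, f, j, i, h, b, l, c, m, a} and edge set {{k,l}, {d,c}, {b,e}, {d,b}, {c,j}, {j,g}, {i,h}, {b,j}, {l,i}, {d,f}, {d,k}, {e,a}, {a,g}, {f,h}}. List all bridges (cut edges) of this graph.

none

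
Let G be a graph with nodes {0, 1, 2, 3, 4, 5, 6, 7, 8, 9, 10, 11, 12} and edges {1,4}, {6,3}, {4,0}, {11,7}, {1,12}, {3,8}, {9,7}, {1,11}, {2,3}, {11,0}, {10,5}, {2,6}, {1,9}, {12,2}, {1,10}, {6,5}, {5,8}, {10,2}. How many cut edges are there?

0

The edges on the cycle 2-6-3-2 are not bridges since each lies on that cycle.
Every edge lies on some cycle, so there are no bridges.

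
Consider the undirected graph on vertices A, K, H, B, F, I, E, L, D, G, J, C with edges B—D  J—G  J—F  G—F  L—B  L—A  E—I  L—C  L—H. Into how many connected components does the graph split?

4

K is isolated — a component by itself.
Starting from E we can reach E, I. That is one component of size 2.
Starting from F we can reach F, G, J. That is one component of size 3.
Starting from A we can reach A, B, C, D, H, L. That is one component of size 6.
Total: 4 components.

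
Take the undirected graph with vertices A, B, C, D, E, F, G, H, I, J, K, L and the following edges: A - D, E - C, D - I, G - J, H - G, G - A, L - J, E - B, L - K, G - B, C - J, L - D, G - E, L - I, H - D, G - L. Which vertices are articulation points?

L

Removing L increases the component count from 2 to 3, so L is a cut vertex.
By contrast removing D leaves 2 components; it is not a cut vertex. No other vertex is a cut vertex either.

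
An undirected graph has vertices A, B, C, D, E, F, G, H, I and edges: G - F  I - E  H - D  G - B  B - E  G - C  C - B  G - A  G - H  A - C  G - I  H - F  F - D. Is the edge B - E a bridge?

No

After removing B - E, the path B-G-I-E still connects them, so the edge is not a bridge.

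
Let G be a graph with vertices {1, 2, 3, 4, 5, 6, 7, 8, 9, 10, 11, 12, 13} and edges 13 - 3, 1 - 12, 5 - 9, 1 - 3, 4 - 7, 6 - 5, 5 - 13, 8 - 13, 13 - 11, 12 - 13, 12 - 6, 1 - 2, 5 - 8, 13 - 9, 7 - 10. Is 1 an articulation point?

Deleting 1 raises the number of components from 2 to 3, so 1 is a cut vertex.

Yes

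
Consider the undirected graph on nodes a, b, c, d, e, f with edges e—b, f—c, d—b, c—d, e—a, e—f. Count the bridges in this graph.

1

The edges on the cycle e-f-c-d-b-e are not bridges since each lies on that cycle.
But removing e—a disconnects e from a — this is a bridge.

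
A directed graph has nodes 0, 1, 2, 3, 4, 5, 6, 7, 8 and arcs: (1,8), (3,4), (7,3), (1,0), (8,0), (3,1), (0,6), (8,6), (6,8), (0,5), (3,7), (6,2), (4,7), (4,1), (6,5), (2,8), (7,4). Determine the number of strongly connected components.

{0, 2, 6, 8} are all mutually reachable — one SCC of size 4.
{3, 4, 7} are all mutually reachable — one SCC of size 3.
{1} is an SCC by itself.
{5} is an SCC by itself.
That gives 4 strongly connected components.

4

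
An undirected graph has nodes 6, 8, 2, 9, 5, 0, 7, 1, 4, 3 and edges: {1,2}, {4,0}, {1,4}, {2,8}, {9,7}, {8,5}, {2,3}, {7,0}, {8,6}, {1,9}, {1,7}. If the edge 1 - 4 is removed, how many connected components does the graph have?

1 and 4 are still connected via 1-7-0-4, so the component count stays at 1.

1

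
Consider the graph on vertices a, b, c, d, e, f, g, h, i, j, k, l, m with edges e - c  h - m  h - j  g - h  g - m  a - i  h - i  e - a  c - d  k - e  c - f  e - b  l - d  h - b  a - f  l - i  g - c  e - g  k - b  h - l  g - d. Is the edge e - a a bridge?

After removing e - a, the path e-c-f-a still connects them, so the edge is not a bridge.

No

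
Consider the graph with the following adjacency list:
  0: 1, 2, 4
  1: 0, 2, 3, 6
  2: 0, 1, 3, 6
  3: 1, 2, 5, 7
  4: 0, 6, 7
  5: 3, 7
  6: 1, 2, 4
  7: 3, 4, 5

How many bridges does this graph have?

The edges on the cycle 7-5-3-7 are not bridges since each lies on that cycle.
Every edge lies on some cycle, so there are no bridges.

0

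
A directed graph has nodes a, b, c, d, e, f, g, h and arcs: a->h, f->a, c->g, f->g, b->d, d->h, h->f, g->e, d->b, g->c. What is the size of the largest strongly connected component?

3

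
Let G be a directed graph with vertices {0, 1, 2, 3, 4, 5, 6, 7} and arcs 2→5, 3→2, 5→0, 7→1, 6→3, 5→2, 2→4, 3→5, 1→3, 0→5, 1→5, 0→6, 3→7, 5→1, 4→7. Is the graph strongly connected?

Yes

From 6 we can reach every vertex (0, 1, 2, 3, 4, 5, 6, 7), and every vertex can reach 6 (0, 1, 2, 3, 4, 5, 6, 7). So the whole graph is one strongly connected component.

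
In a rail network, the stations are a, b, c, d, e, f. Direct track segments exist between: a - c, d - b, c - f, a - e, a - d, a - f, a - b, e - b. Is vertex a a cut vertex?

Deleting a raises the number of components from 1 to 2, so a is a cut vertex.

Yes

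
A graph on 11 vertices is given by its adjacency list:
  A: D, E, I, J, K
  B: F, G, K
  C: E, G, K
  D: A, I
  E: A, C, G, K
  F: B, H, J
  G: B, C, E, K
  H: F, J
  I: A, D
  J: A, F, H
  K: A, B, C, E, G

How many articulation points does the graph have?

Removing A increases the component count from 1 to 2, so A is a cut vertex.
By contrast removing K leaves 1 component; it is not a cut vertex. No other vertex is a cut vertex either.

1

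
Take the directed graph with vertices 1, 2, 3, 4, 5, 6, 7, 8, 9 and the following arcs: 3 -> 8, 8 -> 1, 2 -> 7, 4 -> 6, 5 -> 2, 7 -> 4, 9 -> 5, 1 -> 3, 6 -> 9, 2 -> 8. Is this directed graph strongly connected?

There is no directed path from 3 to 6, so the graph is not strongly connected.

No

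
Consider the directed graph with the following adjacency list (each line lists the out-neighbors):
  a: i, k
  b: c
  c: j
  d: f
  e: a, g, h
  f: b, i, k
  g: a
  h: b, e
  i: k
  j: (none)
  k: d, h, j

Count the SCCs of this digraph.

4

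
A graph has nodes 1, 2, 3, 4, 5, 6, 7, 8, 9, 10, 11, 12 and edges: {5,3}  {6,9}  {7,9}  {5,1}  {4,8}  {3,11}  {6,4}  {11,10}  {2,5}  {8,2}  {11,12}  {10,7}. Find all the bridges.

1-5, 11-12

The edges on the cycle 6-4-8-2-5-3-11-10-7-9-6 are not bridges since each lies on that cycle.
But removing 1-5 disconnects 1 from 5; removing 12-11 disconnects 12 from 11 — these are bridges.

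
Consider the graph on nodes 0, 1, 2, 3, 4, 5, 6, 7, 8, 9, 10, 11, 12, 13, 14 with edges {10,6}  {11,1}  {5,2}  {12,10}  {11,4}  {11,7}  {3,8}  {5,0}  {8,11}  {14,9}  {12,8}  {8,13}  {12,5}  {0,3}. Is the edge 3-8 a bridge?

No

After removing 3-8, the path 3-0-5-12-8 still connects them, so the edge is not a bridge.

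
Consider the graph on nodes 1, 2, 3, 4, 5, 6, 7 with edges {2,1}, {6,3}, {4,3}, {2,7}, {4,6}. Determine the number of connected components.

5 is isolated — a component by itself.
Starting from 1 we can reach 1, 2, 7. That is one component of size 3.
Starting from 3 we can reach 3, 4, 6. That is one component of size 3.
Total: 3 components.

3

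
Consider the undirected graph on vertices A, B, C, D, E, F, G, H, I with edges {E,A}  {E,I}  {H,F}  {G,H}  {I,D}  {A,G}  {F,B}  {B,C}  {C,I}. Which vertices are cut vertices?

I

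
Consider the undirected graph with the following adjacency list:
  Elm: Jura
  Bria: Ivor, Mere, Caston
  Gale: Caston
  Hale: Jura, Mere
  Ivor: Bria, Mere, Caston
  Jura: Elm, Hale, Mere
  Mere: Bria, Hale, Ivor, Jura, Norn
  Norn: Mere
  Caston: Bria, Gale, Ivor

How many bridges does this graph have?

3

The edges on the cycle Mere-Ivor-Caston-Bria-Mere are not bridges since each lies on that cycle.
But removing Gale-Caston disconnects Gale from Caston; removing Elm-Jura disconnects Elm from Jura; removing Mere-Norn disconnects Mere from Norn — these are bridges.
That makes 3 bridges.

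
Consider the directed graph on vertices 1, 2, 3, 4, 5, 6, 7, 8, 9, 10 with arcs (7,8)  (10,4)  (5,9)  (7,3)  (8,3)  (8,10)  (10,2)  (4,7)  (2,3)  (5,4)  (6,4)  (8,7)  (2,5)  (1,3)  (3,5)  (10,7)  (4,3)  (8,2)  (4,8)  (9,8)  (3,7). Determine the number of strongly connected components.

{2, 3, 4, 5, 7, 8, 9, 10} are all mutually reachable — one SCC of size 8.
{6} is an SCC by itself.
{1} is an SCC by itself.
That gives 3 strongly connected components.

3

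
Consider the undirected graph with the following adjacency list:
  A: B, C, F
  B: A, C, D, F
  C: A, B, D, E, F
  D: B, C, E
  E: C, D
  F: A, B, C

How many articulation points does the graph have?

0

Removing C, for instance, still leaves 1 component. No single vertex removal increases the component count — the graph has no articulation points.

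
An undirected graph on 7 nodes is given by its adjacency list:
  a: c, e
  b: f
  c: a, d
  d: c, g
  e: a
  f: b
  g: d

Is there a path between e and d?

Yes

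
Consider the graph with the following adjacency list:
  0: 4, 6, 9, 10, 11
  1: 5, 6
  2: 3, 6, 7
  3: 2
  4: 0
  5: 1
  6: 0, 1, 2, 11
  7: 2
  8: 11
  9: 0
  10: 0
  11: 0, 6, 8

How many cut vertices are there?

Removing 0 increases the component count from 1 to 4, so 0 is a cut vertex.
Removing 1 increases the component count from 1 to 2, so 1 is a cut vertex.
Removing 2 increases the component count from 1 to 3, so 2 is a cut vertex.
Likewise 6, 11 are cut vertices.
By contrast removing 8 leaves 1 component; it is not a cut vertex. No other vertex is a cut vertex either.

5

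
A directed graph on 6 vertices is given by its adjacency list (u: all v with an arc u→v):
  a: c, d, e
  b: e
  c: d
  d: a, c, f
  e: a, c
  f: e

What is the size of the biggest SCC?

{a, c, d, e, f} are all mutually reachable — one SCC of size 5.
{b} is an SCC by itself.
The largest has 5 vertices.

5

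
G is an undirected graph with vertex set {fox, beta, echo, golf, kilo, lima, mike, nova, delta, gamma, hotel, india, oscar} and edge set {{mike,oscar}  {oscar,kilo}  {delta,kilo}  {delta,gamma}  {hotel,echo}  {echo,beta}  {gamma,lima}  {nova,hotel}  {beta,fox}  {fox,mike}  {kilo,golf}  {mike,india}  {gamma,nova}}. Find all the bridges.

gamma-lima, golf-kilo, india-mike

The edges on the cycle delta-gamma-nova-hotel-echo-beta-fox-mike-oscar-kilo-delta are not bridges since each lies on that cycle.
But removing gamma–lima disconnects gamma from lima; removing india–mike disconnects india from mike; removing kilo–golf disconnects kilo from golf — these are bridges.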